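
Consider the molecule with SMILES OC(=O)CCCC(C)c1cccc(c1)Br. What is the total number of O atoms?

Scan the SMILES for O atoms (remember two-letter symbols like Cl and Br are single atoms).
Oxygen count: 2.

2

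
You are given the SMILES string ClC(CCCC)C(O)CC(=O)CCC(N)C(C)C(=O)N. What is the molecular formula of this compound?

Walk through each heavy atom and fill implicit hydrogens from standard valence (C 4, N 3, O 2, S 2, halogen 1):
  atom 1: Cl (halogen, monovalent) → 0 H
  atom 2: C, bond orders sum to 3 (valence 4) → 1 H
  atom 3: C, bond orders sum to 2 (valence 4) → 2 H
  atom 4: C, bond orders sum to 2 (valence 4) → 2 H
  atom 5: C, bond orders sum to 2 (valence 4) → 2 H
  atom 6: C, bond orders sum to 1 (valence 4) → 3 H
  atom 7: C, bond orders sum to 3 (valence 4) → 1 H
  atom 8: O, bond orders sum to 1 (valence 2) → 1 H
  atom 9: C, bond orders sum to 2 (valence 4) → 2 H
  atom 10: C, bond orders sum to 4 (valence 4) → 0 H
  atom 11: O, bond orders sum to 2 (valence 2) → 0 H
  atom 12: C, bond orders sum to 2 (valence 4) → 2 H
  atom 13: C, bond orders sum to 2 (valence 4) → 2 H
  atom 14: C, bond orders sum to 3 (valence 4) → 1 H
  atom 15: N, bond orders sum to 1 (valence 3) → 2 H
  atom 16: C, bond orders sum to 3 (valence 4) → 1 H
  atom 17: C, bond orders sum to 1 (valence 4) → 3 H
  atom 18: C, bond orders sum to 4 (valence 4) → 0 H
  atom 19: O, bond orders sum to 2 (valence 2) → 0 H
  atom 20: N, bond orders sum to 1 (valence 3) → 2 H
Totals → C:14, H:27, Cl:1, N:2, O:3.

C14H27ClN2O3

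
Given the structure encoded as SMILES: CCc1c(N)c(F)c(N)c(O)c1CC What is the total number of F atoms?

Scan the SMILES for F atoms (remember two-letter symbols like Cl and Br are single atoms).
Fluorine count: 1.

1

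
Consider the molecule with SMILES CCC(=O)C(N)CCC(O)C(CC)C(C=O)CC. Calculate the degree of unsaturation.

2

Molecular formula: C14H27NO3.
DoU = (2C + 2 + N − H − X) / 2, where X is the halogen count and O/S are ignored.
    = (2·14 + 2 + 1 − 27 − 0) / 2 = 4 / 2 = 2.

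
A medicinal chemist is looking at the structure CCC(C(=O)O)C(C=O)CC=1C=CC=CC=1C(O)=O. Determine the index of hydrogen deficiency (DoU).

Degree of unsaturation = (number of rings) + (number of π bonds).
Ring closures in the SMILES: 1.
π bonds: 6 double bonds (each 1 DoU) → 6 DoU from unsaturation.
Total DoU = 1 + 6 = 7.

7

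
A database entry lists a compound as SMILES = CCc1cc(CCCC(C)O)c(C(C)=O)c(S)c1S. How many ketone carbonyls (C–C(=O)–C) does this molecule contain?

1

The ketone motif appears at heavy-atom position 13 in the SMILES.
Other groups present: 1 hydroxyl, 2 thiol.
Ketone count: 1.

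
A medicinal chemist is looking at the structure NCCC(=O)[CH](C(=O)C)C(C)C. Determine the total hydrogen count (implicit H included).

17

Walk through each heavy atom and fill implicit hydrogens from standard valence (C 4, N 3, O 2, S 2, halogen 1):
  atom 1: N, bond orders sum to 1 (valence 3) → 2 H
  atom 2: C, bond orders sum to 2 (valence 4) → 2 H
  atom 3: C, bond orders sum to 2 (valence 4) → 2 H
  atom 4: C, bond orders sum to 4 (valence 4) → 0 H
  atom 5: O, bond orders sum to 2 (valence 2) → 0 H
  atom 6: C with explicit H count 1
  atom 7: C, bond orders sum to 4 (valence 4) → 0 H
  atom 8: O, bond orders sum to 2 (valence 2) → 0 H
  atom 9: C, bond orders sum to 1 (valence 4) → 3 H
  atom 10: C, bond orders sum to 3 (valence 4) → 1 H
  atom 11: C, bond orders sum to 1 (valence 4) → 3 H
  atom 12: C, bond orders sum to 1 (valence 4) → 3 H
Total hydrogens: 17.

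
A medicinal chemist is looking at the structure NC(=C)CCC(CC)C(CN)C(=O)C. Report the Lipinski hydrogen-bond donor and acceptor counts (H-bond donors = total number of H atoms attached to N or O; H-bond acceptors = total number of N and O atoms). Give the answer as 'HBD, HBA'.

4, 3

Donors: find every N or O and count the H atoms it carries.
  atom 1 (N): bond orders sum to 1 → 2 H
  atom 11 (N): bond orders sum to 1 → 2 H
  atom 13 (O): bond orders sum to 2 → 0 H
Lipinski HBD = 4.
Acceptors: N atoms = 2, O atoms = 1 → HBA = 3.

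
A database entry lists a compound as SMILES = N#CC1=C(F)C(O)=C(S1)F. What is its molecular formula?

C5HF2NOS

Walk through each heavy atom and fill implicit hydrogens from standard valence (C 4, N 3, O 2, S 2, halogen 1):
  atom 1: N, bond orders sum to 3 (valence 3) → 0 H
  atom 2: C, bond orders sum to 4 (valence 4) → 0 H
  atom 3: C, bond orders sum to 4 (valence 4) → 0 H
  atom 4: C, bond orders sum to 4 (valence 4) → 0 H
  atom 5: F (halogen, monovalent) → 0 H
  atom 6: C, bond orders sum to 4 (valence 4) → 0 H
  atom 7: O, bond orders sum to 1 (valence 2) → 1 H
  atom 8: C, bond orders sum to 4 (valence 4) → 0 H
  atom 9: S, bond orders sum to 2 (valence 2) → 0 H
  atom 10: F (halogen, monovalent) → 0 H
Totals → C:5, H:1, F:2, N:1, O:1, S:1.
In Hill order: C5HF2NOS.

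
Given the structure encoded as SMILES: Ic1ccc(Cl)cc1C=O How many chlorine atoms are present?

Scan the SMILES for Cl atoms (remember two-letter symbols like Cl and Br are single atoms).
Chlorine count: 1.

1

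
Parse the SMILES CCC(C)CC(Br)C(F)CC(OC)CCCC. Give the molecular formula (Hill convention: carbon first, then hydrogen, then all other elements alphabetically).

Walk through each heavy atom and fill implicit hydrogens from standard valence (C 4, N 3, O 2, S 2, halogen 1):
  atom 1: C, bond orders sum to 1 (valence 4) → 3 H
  atom 2: C, bond orders sum to 2 (valence 4) → 2 H
  atom 3: C, bond orders sum to 3 (valence 4) → 1 H
  atom 4: C, bond orders sum to 1 (valence 4) → 3 H
  atom 5: C, bond orders sum to 2 (valence 4) → 2 H
  atom 6: C, bond orders sum to 3 (valence 4) → 1 H
  atom 7: Br (halogen, monovalent) → 0 H
  atom 8: C, bond orders sum to 3 (valence 4) → 1 H
  atom 9: F (halogen, monovalent) → 0 H
  atom 10: C, bond orders sum to 2 (valence 4) → 2 H
  atom 11: C, bond orders sum to 3 (valence 4) → 1 H
  atom 12: O, bond orders sum to 2 (valence 2) → 0 H
  atom 13: C, bond orders sum to 1 (valence 4) → 3 H
  atom 14: C, bond orders sum to 2 (valence 4) → 2 H
  atom 15: C, bond orders sum to 2 (valence 4) → 2 H
  atom 16: C, bond orders sum to 2 (valence 4) → 2 H
  atom 17: C, bond orders sum to 1 (valence 4) → 3 H
Totals → C:14, H:28, Br:1, F:1, O:1.
In Hill order: C14H28BrFO.

C14H28BrFO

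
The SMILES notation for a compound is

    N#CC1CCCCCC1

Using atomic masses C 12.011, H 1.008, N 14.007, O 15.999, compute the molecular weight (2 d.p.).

123.20 g/mol

First, the molecular formula is C8H13N (counting implicit H from valence).
  C: 8 × 12.011 = 96.088
  H: 13 × 1.008 = 13.104
  N: 1 × 14.007 = 14.007
Sum: 8×12.011 + 13×1.008 + 1×14.007 = 123.199 → 123.20 g/mol.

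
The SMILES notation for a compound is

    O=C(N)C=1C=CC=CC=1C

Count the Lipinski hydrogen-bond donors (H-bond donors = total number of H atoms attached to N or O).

2

Donors: find every N or O and count the H atoms it carries.
  atom 1 (O): bond orders sum to 2 → 0 H
  atom 3 (N): bond orders sum to 1 → 2 H
Lipinski HBD = 2.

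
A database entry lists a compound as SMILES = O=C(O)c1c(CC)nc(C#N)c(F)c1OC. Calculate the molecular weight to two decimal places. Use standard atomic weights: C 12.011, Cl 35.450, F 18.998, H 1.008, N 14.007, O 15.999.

First, the molecular formula is C10H9FN2O3 (counting implicit H from valence).
  C: 10 × 12.011 = 120.110
  F: 1 × 18.998 = 18.998
  H: 9 × 1.008 = 9.072
  N: 2 × 14.007 = 28.014
  O: 3 × 15.999 = 47.997
Sum: 10×12.011 + 1×18.998 + 9×1.008 + 2×14.007 + 3×15.999 = 224.191 → 224.19 g/mol.

224.19 g/mol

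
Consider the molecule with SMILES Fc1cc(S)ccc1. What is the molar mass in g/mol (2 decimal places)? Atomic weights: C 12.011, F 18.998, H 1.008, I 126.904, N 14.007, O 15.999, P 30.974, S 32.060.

First, the molecular formula is C6H5FS (counting implicit H from valence).
  C: 6 × 12.011 = 72.066
  F: 1 × 18.998 = 18.998
  H: 5 × 1.008 = 5.040
  S: 1 × 32.060 = 32.060
Sum: 6×12.011 + 1×18.998 + 5×1.008 + 1×32.060 = 128.164 → 128.16 g/mol.

128.16 g/mol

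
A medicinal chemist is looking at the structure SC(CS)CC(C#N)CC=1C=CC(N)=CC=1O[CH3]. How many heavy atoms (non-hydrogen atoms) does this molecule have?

Every atom symbol written in the SMILES (organic subset) is one heavy atom; implicit H are not written.
Heavy atoms by element → C:13, N:2, O:1, S:2.
Total: 18.

18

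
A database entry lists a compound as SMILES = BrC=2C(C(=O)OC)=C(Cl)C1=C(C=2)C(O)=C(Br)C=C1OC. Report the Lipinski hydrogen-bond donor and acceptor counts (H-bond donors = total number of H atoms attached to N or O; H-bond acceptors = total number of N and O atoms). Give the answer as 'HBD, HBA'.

Donors: find every N or O and count the H atoms it carries.
  atom 5 (O): bond orders sum to 2 → 0 H
  atom 6 (O): bond orders sum to 2 → 0 H
  atom 14 (O): bond orders sum to 1 → 1 H
  atom 19 (O): bond orders sum to 2 → 0 H
Lipinski HBD = 1.
Acceptors: N atoms = 0, O atoms = 4 → HBA = 4.

1, 4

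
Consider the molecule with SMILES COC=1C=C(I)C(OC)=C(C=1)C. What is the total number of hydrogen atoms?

11

Walk through each heavy atom and fill implicit hydrogens from standard valence (C 4, N 3, O 2, S 2, halogen 1):
  atom 1: C, bond orders sum to 1 (valence 4) → 3 H
  atom 2: O, bond orders sum to 2 (valence 2) → 0 H
  atom 3: C, bond orders sum to 4 (valence 4) → 0 H
  atom 4: C, bond orders sum to 3 (valence 4) → 1 H
  atom 5: C, bond orders sum to 4 (valence 4) → 0 H
  atom 6: I (halogen, monovalent) → 0 H
  atom 7: C, bond orders sum to 4 (valence 4) → 0 H
  atom 8: O, bond orders sum to 2 (valence 2) → 0 H
  atom 9: C, bond orders sum to 1 (valence 4) → 3 H
  atom 10: C, bond orders sum to 4 (valence 4) → 0 H
  atom 11: C, bond orders sum to 3 (valence 4) → 1 H
  atom 12: C, bond orders sum to 1 (valence 4) → 3 H
Total hydrogens: 11.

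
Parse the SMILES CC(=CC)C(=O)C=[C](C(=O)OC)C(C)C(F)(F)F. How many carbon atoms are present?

Count every carbon token in the SMILES (each C, including those in ring-closure positions and inside branches).
Carbon count: 12.

12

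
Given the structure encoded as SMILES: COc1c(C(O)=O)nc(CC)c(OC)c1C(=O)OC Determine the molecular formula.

C12H15NO6

Walk through each heavy atom and fill implicit hydrogens from standard valence (C 4, N 3, O 2, S 2, halogen 1); for lowercase aromatic atoms, an aromatic c carries 1 H when it has two neighbours and 0 H with three, and aromatic n carries 0 H:
  atom 1: C, bond orders sum to 1 (valence 4) → 3 H
  atom 2: O, bond orders sum to 2 (valence 2) → 0 H
  atom 3: aromatic c, 3 neighbours → 0 H
  atom 4: aromatic c, 3 neighbours → 0 H
  atom 5: C, bond orders sum to 4 (valence 4) → 0 H
  atom 6: O, bond orders sum to 1 (valence 2) → 1 H
  atom 7: O, bond orders sum to 2 (valence 2) → 0 H
  atom 8: aromatic n, 2 neighbours → 0 H
  atom 9: aromatic c, 3 neighbours → 0 H
  atom 10: C, bond orders sum to 2 (valence 4) → 2 H
  atom 11: C, bond orders sum to 1 (valence 4) → 3 H
  atom 12: aromatic c, 3 neighbours → 0 H
  atom 13: O, bond orders sum to 2 (valence 2) → 0 H
  atom 14: C, bond orders sum to 1 (valence 4) → 3 H
  atom 15: aromatic c, 3 neighbours → 0 H
  atom 16: C, bond orders sum to 4 (valence 4) → 0 H
  atom 17: O, bond orders sum to 2 (valence 2) → 0 H
  atom 18: O, bond orders sum to 2 (valence 2) → 0 H
  atom 19: C, bond orders sum to 1 (valence 4) → 3 H
Totals → C:12, H:15, N:1, O:6.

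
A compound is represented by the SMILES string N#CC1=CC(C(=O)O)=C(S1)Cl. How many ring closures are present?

In SMILES, each pair of matching ring-closure digits denotes one ring-closing bond; the number of such bonds equals the number of independent rings.
Ring-closure bonds here: 1.

1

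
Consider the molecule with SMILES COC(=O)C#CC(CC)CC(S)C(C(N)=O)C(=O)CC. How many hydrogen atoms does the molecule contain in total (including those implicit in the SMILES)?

Walk through each heavy atom and fill implicit hydrogens from standard valence (C 4, N 3, O 2, S 2, halogen 1):
  atom 1: C, bond orders sum to 1 (valence 4) → 3 H
  atom 2: O, bond orders sum to 2 (valence 2) → 0 H
  atom 3: C, bond orders sum to 4 (valence 4) → 0 H
  atom 4: O, bond orders sum to 2 (valence 2) → 0 H
  atom 5: C, bond orders sum to 4 (valence 4) → 0 H
  atom 6: C, bond orders sum to 4 (valence 4) → 0 H
  atom 7: C, bond orders sum to 3 (valence 4) → 1 H
  atom 8: C, bond orders sum to 2 (valence 4) → 2 H
  atom 9: C, bond orders sum to 1 (valence 4) → 3 H
  atom 10: C, bond orders sum to 2 (valence 4) → 2 H
  atom 11: C, bond orders sum to 3 (valence 4) → 1 H
  atom 12: S, bond orders sum to 1 (valence 2) → 1 H
  atom 13: C, bond orders sum to 3 (valence 4) → 1 H
  atom 14: C, bond orders sum to 4 (valence 4) → 0 H
  atom 15: N, bond orders sum to 1 (valence 3) → 2 H
  atom 16: O, bond orders sum to 2 (valence 2) → 0 H
  atom 17: C, bond orders sum to 4 (valence 4) → 0 H
  atom 18: O, bond orders sum to 2 (valence 2) → 0 H
  atom 19: C, bond orders sum to 2 (valence 4) → 2 H
  atom 20: C, bond orders sum to 1 (valence 4) → 3 H
Total hydrogens: 21.

21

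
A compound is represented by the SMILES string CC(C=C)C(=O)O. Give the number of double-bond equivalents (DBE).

Molecular formula: C5H8O2.
DoU = (2C + 2 + N − H − X) / 2, where X is the halogen count and O/S are ignored.
    = (2·5 + 2 + 0 − 8 − 0) / 2 = 4 / 2 = 2.

2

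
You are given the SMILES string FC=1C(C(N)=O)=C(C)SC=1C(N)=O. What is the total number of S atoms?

1

Scan the SMILES for S atoms (remember two-letter symbols like Cl and Br are single atoms).
Sulfur count: 1.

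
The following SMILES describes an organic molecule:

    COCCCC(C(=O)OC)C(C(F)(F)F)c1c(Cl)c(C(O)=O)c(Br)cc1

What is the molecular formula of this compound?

C16H17BrClF3O5

Walk through each heavy atom and fill implicit hydrogens from standard valence (C 4, N 3, O 2, S 2, halogen 1); for lowercase aromatic atoms, an aromatic c carries 1 H when it has two neighbours and 0 H with three, and aromatic n carries 0 H:
  atom 1: C, bond orders sum to 1 (valence 4) → 3 H
  atom 2: O, bond orders sum to 2 (valence 2) → 0 H
  atom 3: C, bond orders sum to 2 (valence 4) → 2 H
  atom 4: C, bond orders sum to 2 (valence 4) → 2 H
  atom 5: C, bond orders sum to 2 (valence 4) → 2 H
  atom 6: C, bond orders sum to 3 (valence 4) → 1 H
  atom 7: C, bond orders sum to 4 (valence 4) → 0 H
  atom 8: O, bond orders sum to 2 (valence 2) → 0 H
  atom 9: O, bond orders sum to 2 (valence 2) → 0 H
  atom 10: C, bond orders sum to 1 (valence 4) → 3 H
  atom 11: C, bond orders sum to 3 (valence 4) → 1 H
  atom 12: C, bond orders sum to 4 (valence 4) → 0 H
  atom 13: F (halogen, monovalent) → 0 H
  atom 14: F (halogen, monovalent) → 0 H
  atom 15: F (halogen, monovalent) → 0 H
  atom 16: aromatic c, 3 neighbours → 0 H
  atom 17: aromatic c, 3 neighbours → 0 H
  atom 18: Cl (halogen, monovalent) → 0 H
  atom 19: aromatic c, 3 neighbours → 0 H
  atom 20: C, bond orders sum to 4 (valence 4) → 0 H
  atom 21: O, bond orders sum to 1 (valence 2) → 1 H
  atom 22: O, bond orders sum to 2 (valence 2) → 0 H
  atom 23: aromatic c, 3 neighbours → 0 H
  atom 24: Br (halogen, monovalent) → 0 H
  atom 25: aromatic c, 2 neighbours → 1 H
  atom 26: aromatic c, 2 neighbours → 1 H
Totals → C:16, H:17, Br:1, Cl:1, F:3, O:5.
In Hill order: C16H17BrClF3O5.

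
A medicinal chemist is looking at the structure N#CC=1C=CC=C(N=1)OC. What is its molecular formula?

Walk through each heavy atom and fill implicit hydrogens from standard valence (C 4, N 3, O 2, S 2, halogen 1):
  atom 1: N, bond orders sum to 3 (valence 3) → 0 H
  atom 2: C, bond orders sum to 4 (valence 4) → 0 H
  atom 3: C, bond orders sum to 4 (valence 4) → 0 H
  atom 4: C, bond orders sum to 3 (valence 4) → 1 H
  atom 5: C, bond orders sum to 3 (valence 4) → 1 H
  atom 6: C, bond orders sum to 3 (valence 4) → 1 H
  atom 7: C, bond orders sum to 4 (valence 4) → 0 H
  atom 8: N, bond orders sum to 3 (valence 3) → 0 H
  atom 9: O, bond orders sum to 2 (valence 2) → 0 H
  atom 10: C, bond orders sum to 1 (valence 4) → 3 H
Totals → C:7, H:6, N:2, O:1.

C7H6N2O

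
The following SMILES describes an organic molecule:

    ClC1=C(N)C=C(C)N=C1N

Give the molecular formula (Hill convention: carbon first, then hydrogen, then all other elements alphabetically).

Walk through each heavy atom and fill implicit hydrogens from standard valence (C 4, N 3, O 2, S 2, halogen 1):
  atom 1: Cl (halogen, monovalent) → 0 H
  atom 2: C, bond orders sum to 4 (valence 4) → 0 H
  atom 3: C, bond orders sum to 4 (valence 4) → 0 H
  atom 4: N, bond orders sum to 1 (valence 3) → 2 H
  atom 5: C, bond orders sum to 3 (valence 4) → 1 H
  atom 6: C, bond orders sum to 4 (valence 4) → 0 H
  atom 7: C, bond orders sum to 1 (valence 4) → 3 H
  atom 8: N, bond orders sum to 3 (valence 3) → 0 H
  atom 9: C, bond orders sum to 4 (valence 4) → 0 H
  atom 10: N, bond orders sum to 1 (valence 3) → 2 H
Totals → C:6, H:8, Cl:1, N:3.

C6H8ClN3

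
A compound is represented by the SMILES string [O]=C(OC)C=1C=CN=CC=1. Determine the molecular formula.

C7H7NO2

Walk through each heavy atom and fill implicit hydrogens from standard valence (C 4, N 3, O 2, S 2, halogen 1):
  atom 1: O with explicit H count 0
  atom 2: C, bond orders sum to 4 (valence 4) → 0 H
  atom 3: O, bond orders sum to 2 (valence 2) → 0 H
  atom 4: C, bond orders sum to 1 (valence 4) → 3 H
  atom 5: C, bond orders sum to 4 (valence 4) → 0 H
  atom 6: C, bond orders sum to 3 (valence 4) → 1 H
  atom 7: C, bond orders sum to 3 (valence 4) → 1 H
  atom 8: N, bond orders sum to 3 (valence 3) → 0 H
  atom 9: C, bond orders sum to 3 (valence 4) → 1 H
  atom 10: C, bond orders sum to 3 (valence 4) → 1 H
Totals → C:7, H:7, N:1, O:2.
In Hill order: C7H7NO2.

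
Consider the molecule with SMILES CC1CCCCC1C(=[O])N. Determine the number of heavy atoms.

Every atom symbol written in the SMILES (organic subset) is one heavy atom; implicit H are not written.
Heavy atoms by element → C:8, N:1, O:1.
Total: 10.

10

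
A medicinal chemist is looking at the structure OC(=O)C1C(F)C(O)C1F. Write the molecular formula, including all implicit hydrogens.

C5H6F2O3

Walk through each heavy atom and fill implicit hydrogens from standard valence (C 4, N 3, O 2, S 2, halogen 1):
  atom 1: O, bond orders sum to 1 (valence 2) → 1 H
  atom 2: C, bond orders sum to 4 (valence 4) → 0 H
  atom 3: O, bond orders sum to 2 (valence 2) → 0 H
  atom 4: C, bond orders sum to 3 (valence 4) → 1 H
  atom 5: C, bond orders sum to 3 (valence 4) → 1 H
  atom 6: F (halogen, monovalent) → 0 H
  atom 7: C, bond orders sum to 3 (valence 4) → 1 H
  atom 8: O, bond orders sum to 1 (valence 2) → 1 H
  atom 9: C, bond orders sum to 3 (valence 4) → 1 H
  atom 10: F (halogen, monovalent) → 0 H
Totals → C:5, H:6, F:2, O:3.
In Hill order: C5H6F2O3.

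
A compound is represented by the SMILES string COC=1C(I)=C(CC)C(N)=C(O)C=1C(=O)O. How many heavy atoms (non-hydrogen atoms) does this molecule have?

Every atom symbol written in the SMILES (organic subset) is one heavy atom; implicit H are not written.
Heavy atoms by element → C:10, I:1, N:1, O:4.
Total: 16.

16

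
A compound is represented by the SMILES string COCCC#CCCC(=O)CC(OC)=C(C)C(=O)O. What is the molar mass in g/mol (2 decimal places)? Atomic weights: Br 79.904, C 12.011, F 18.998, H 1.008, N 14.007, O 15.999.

First, the molecular formula is C14H20O5 (counting implicit H from valence).
  C: 14 × 12.011 = 168.154
  H: 20 × 1.008 = 20.160
  O: 5 × 15.999 = 79.995
Sum: 14×12.011 + 20×1.008 + 5×15.999 = 268.309 → 268.31 g/mol.

268.31 g/mol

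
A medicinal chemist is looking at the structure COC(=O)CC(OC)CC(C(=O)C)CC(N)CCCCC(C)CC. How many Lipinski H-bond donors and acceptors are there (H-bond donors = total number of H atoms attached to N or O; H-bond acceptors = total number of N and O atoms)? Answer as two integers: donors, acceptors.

Donors: find every N or O and count the H atoms it carries.
  atom 2 (O): bond orders sum to 2 → 0 H
  atom 4 (O): bond orders sum to 2 → 0 H
  atom 7 (O): bond orders sum to 2 → 0 H
  atom 12 (O): bond orders sum to 2 → 0 H
  atom 16 (N): bond orders sum to 1 → 2 H
Lipinski HBD = 2.
Acceptors: N atoms = 1, O atoms = 4 → HBA = 5.

2, 5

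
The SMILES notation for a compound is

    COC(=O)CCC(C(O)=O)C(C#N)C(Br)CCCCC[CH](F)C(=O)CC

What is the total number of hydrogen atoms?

27

Walk through each heavy atom and fill implicit hydrogens from standard valence (C 4, N 3, O 2, S 2, halogen 1):
  atom 1: C, bond orders sum to 1 (valence 4) → 3 H
  atom 2: O, bond orders sum to 2 (valence 2) → 0 H
  atom 3: C, bond orders sum to 4 (valence 4) → 0 H
  atom 4: O, bond orders sum to 2 (valence 2) → 0 H
  atom 5: C, bond orders sum to 2 (valence 4) → 2 H
  atom 6: C, bond orders sum to 2 (valence 4) → 2 H
  atom 7: C, bond orders sum to 3 (valence 4) → 1 H
  atom 8: C, bond orders sum to 4 (valence 4) → 0 H
  atom 9: O, bond orders sum to 1 (valence 2) → 1 H
  atom 10: O, bond orders sum to 2 (valence 2) → 0 H
  atom 11: C, bond orders sum to 3 (valence 4) → 1 H
  atom 12: C, bond orders sum to 4 (valence 4) → 0 H
  atom 13: N, bond orders sum to 3 (valence 3) → 0 H
  atom 14: C, bond orders sum to 3 (valence 4) → 1 H
  atom 15: Br (halogen, monovalent) → 0 H
  atom 16: C, bond orders sum to 2 (valence 4) → 2 H
  atom 17: C, bond orders sum to 2 (valence 4) → 2 H
  atom 18: C, bond orders sum to 2 (valence 4) → 2 H
  atom 19: C, bond orders sum to 2 (valence 4) → 2 H
  atom 20: C, bond orders sum to 2 (valence 4) → 2 H
  atom 21: C with explicit H count 1
  atom 22: F (halogen, monovalent) → 0 H
  atom 23: C, bond orders sum to 4 (valence 4) → 0 H
  atom 24: O, bond orders sum to 2 (valence 2) → 0 H
  atom 25: C, bond orders sum to 2 (valence 4) → 2 H
  atom 26: C, bond orders sum to 1 (valence 4) → 3 H
Total hydrogens: 27.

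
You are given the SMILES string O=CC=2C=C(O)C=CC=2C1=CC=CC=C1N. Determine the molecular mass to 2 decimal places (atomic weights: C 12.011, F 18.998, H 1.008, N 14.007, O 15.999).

213.24 g/mol

First, the molecular formula is C13H11NO2 (counting implicit H from valence).
  C: 13 × 12.011 = 156.143
  H: 11 × 1.008 = 11.088
  N: 1 × 14.007 = 14.007
  O: 2 × 15.999 = 31.998
Sum: 13×12.011 + 11×1.008 + 1×14.007 + 2×15.999 = 213.236 → 213.24 g/mol.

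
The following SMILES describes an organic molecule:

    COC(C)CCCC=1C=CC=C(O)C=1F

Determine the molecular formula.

Walk through each heavy atom and fill implicit hydrogens from standard valence (C 4, N 3, O 2, S 2, halogen 1):
  atom 1: C, bond orders sum to 1 (valence 4) → 3 H
  atom 2: O, bond orders sum to 2 (valence 2) → 0 H
  atom 3: C, bond orders sum to 3 (valence 4) → 1 H
  atom 4: C, bond orders sum to 1 (valence 4) → 3 H
  atom 5: C, bond orders sum to 2 (valence 4) → 2 H
  atom 6: C, bond orders sum to 2 (valence 4) → 2 H
  atom 7: C, bond orders sum to 2 (valence 4) → 2 H
  atom 8: C, bond orders sum to 4 (valence 4) → 0 H
  atom 9: C, bond orders sum to 3 (valence 4) → 1 H
  atom 10: C, bond orders sum to 3 (valence 4) → 1 H
  atom 11: C, bond orders sum to 3 (valence 4) → 1 H
  atom 12: C, bond orders sum to 4 (valence 4) → 0 H
  atom 13: O, bond orders sum to 1 (valence 2) → 1 H
  atom 14: C, bond orders sum to 4 (valence 4) → 0 H
  atom 15: F (halogen, monovalent) → 0 H
Totals → C:12, H:17, F:1, O:2.

C12H17FO2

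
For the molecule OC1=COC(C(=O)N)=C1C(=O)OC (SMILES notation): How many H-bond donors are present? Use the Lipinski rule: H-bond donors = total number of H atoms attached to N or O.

3

Donors: find every N or O and count the H atoms it carries.
  atom 1 (O): bond orders sum to 1 → 1 H
  atom 4 (O): bond orders sum to 2 → 0 H
  atom 7 (O): bond orders sum to 2 → 0 H
  atom 8 (N): bond orders sum to 1 → 2 H
  atom 11 (O): bond orders sum to 2 → 0 H
  atom 12 (O): bond orders sum to 2 → 0 H
Lipinski HBD = 3.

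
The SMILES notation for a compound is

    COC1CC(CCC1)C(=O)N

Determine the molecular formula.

C8H15NO2

Walk through each heavy atom and fill implicit hydrogens from standard valence (C 4, N 3, O 2, S 2, halogen 1):
  atom 1: C, bond orders sum to 1 (valence 4) → 3 H
  atom 2: O, bond orders sum to 2 (valence 2) → 0 H
  atom 3: C, bond orders sum to 3 (valence 4) → 1 H
  atom 4: C, bond orders sum to 2 (valence 4) → 2 H
  atom 5: C, bond orders sum to 3 (valence 4) → 1 H
  atom 6: C, bond orders sum to 2 (valence 4) → 2 H
  atom 7: C, bond orders sum to 2 (valence 4) → 2 H
  atom 8: C, bond orders sum to 2 (valence 4) → 2 H
  atom 9: C, bond orders sum to 4 (valence 4) → 0 H
  atom 10: O, bond orders sum to 2 (valence 2) → 0 H
  atom 11: N, bond orders sum to 1 (valence 3) → 2 H
Totals → C:8, H:15, N:1, O:2.
In Hill order: C8H15NO2.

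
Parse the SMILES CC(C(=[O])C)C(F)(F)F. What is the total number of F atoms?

3

Scan the SMILES for F atoms (remember two-letter symbols like Cl and Br are single atoms).
Fluorine count: 3.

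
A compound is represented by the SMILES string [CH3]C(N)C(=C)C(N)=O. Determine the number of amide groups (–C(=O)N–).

The amide motif appears at heavy-atom position 6 in the SMILES.
Other groups present: 1 alkene, 1 primary amine.
Amide count: 1.

1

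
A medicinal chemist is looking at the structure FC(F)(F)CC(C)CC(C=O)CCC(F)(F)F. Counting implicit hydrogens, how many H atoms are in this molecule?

Walk through each heavy atom and fill implicit hydrogens from standard valence (C 4, N 3, O 2, S 2, halogen 1):
  atom 1: F (halogen, monovalent) → 0 H
  atom 2: C, bond orders sum to 4 (valence 4) → 0 H
  atom 3: F (halogen, monovalent) → 0 H
  atom 4: F (halogen, monovalent) → 0 H
  atom 5: C, bond orders sum to 2 (valence 4) → 2 H
  atom 6: C, bond orders sum to 3 (valence 4) → 1 H
  atom 7: C, bond orders sum to 1 (valence 4) → 3 H
  atom 8: C, bond orders sum to 2 (valence 4) → 2 H
  atom 9: C, bond orders sum to 3 (valence 4) → 1 H
  atom 10: C, bond orders sum to 3 (valence 4) → 1 H
  atom 11: O, bond orders sum to 2 (valence 2) → 0 H
  atom 12: C, bond orders sum to 2 (valence 4) → 2 H
  atom 13: C, bond orders sum to 2 (valence 4) → 2 H
  atom 14: C, bond orders sum to 4 (valence 4) → 0 H
  atom 15: F (halogen, monovalent) → 0 H
  atom 16: F (halogen, monovalent) → 0 H
  atom 17: F (halogen, monovalent) → 0 H
Total hydrogens: 14.

14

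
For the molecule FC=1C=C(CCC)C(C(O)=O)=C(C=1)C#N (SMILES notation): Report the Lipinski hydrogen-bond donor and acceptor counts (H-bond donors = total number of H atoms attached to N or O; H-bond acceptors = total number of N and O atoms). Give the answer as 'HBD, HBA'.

Donors: find every N or O and count the H atoms it carries.
  atom 10 (O): bond orders sum to 1 → 1 H
  atom 11 (O): bond orders sum to 2 → 0 H
  atom 15 (N): bond orders sum to 3 → 0 H
Lipinski HBD = 1.
Acceptors: N atoms = 1, O atoms = 2 → HBA = 3.

1, 3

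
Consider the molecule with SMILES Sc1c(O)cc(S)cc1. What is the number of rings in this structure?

In SMILES, each pair of matching ring-closure digits denotes one ring-closing bond; the number of such bonds equals the number of independent rings.
Ring-closure bonds here: 1.

1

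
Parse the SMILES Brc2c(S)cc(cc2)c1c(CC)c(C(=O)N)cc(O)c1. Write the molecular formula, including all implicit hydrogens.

Walk through each heavy atom and fill implicit hydrogens from standard valence (C 4, N 3, O 2, S 2, halogen 1); for lowercase aromatic atoms, an aromatic c carries 1 H when it has two neighbours and 0 H with three, and aromatic n carries 0 H:
  atom 1: Br (halogen, monovalent) → 0 H
  atom 2: aromatic c, 3 neighbours → 0 H
  atom 3: aromatic c, 3 neighbours → 0 H
  atom 4: S, bond orders sum to 1 (valence 2) → 1 H
  atom 5: aromatic c, 2 neighbours → 1 H
  atom 6: aromatic c, 3 neighbours → 0 H
  atom 7: aromatic c, 2 neighbours → 1 H
  atom 8: aromatic c, 2 neighbours → 1 H
  atom 9: aromatic c, 3 neighbours → 0 H
  atom 10: aromatic c, 3 neighbours → 0 H
  atom 11: C, bond orders sum to 2 (valence 4) → 2 H
  atom 12: C, bond orders sum to 1 (valence 4) → 3 H
  atom 13: aromatic c, 3 neighbours → 0 H
  atom 14: C, bond orders sum to 4 (valence 4) → 0 H
  atom 15: O, bond orders sum to 2 (valence 2) → 0 H
  atom 16: N, bond orders sum to 1 (valence 3) → 2 H
  atom 17: aromatic c, 2 neighbours → 1 H
  atom 18: aromatic c, 3 neighbours → 0 H
  atom 19: O, bond orders sum to 1 (valence 2) → 1 H
  atom 20: aromatic c, 2 neighbours → 1 H
Totals → C:15, H:14, Br:1, N:1, O:2, S:1.

C15H14BrNO2S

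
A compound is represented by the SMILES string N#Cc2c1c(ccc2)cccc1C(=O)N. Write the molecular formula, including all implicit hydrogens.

C12H8N2O

Walk through each heavy atom and fill implicit hydrogens from standard valence (C 4, N 3, O 2, S 2, halogen 1); for lowercase aromatic atoms, an aromatic c carries 1 H when it has two neighbours and 0 H with three, and aromatic n carries 0 H:
  atom 1: N, bond orders sum to 3 (valence 3) → 0 H
  atom 2: C, bond orders sum to 4 (valence 4) → 0 H
  atom 3: aromatic c, 3 neighbours → 0 H
  atom 4: aromatic c, 3 neighbours → 0 H
  atom 5: aromatic c, 3 neighbours → 0 H
  atom 6: aromatic c, 2 neighbours → 1 H
  atom 7: aromatic c, 2 neighbours → 1 H
  atom 8: aromatic c, 2 neighbours → 1 H
  atom 9: aromatic c, 2 neighbours → 1 H
  atom 10: aromatic c, 2 neighbours → 1 H
  atom 11: aromatic c, 2 neighbours → 1 H
  atom 12: aromatic c, 3 neighbours → 0 H
  atom 13: C, bond orders sum to 4 (valence 4) → 0 H
  atom 14: O, bond orders sum to 2 (valence 2) → 0 H
  atom 15: N, bond orders sum to 1 (valence 3) → 2 H
Totals → C:12, H:8, N:2, O:1.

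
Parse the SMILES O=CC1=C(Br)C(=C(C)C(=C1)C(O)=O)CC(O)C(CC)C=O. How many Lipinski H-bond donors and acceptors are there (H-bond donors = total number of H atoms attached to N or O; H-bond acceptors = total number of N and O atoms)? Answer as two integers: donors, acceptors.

2, 5

Donors: find every N or O and count the H atoms it carries.
  atom 1 (O): bond orders sum to 2 → 0 H
  atom 12 (O): bond orders sum to 1 → 1 H
  atom 13 (O): bond orders sum to 2 → 0 H
  atom 16 (O): bond orders sum to 1 → 1 H
  atom 21 (O): bond orders sum to 2 → 0 H
Lipinski HBD = 2.
Acceptors: N atoms = 0, O atoms = 5 → HBA = 5.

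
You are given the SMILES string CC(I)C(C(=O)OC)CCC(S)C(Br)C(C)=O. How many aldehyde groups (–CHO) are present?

Scan the SMILES for the aldehyde motif — none present.
Groups that are present: 1 ester, 1 ketone, 1 thiol.

0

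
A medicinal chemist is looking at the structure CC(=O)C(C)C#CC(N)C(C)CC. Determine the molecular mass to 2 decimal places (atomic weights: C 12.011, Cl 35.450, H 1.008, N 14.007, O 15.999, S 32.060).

First, the molecular formula is C11H19NO (counting implicit H from valence).
  C: 11 × 12.011 = 132.121
  H: 19 × 1.008 = 19.152
  N: 1 × 14.007 = 14.007
  O: 1 × 15.999 = 15.999
Sum: 11×12.011 + 19×1.008 + 1×14.007 + 1×15.999 = 181.279 → 181.28 g/mol.

181.28 g/mol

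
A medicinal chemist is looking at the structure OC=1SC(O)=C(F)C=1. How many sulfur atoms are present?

Scan the SMILES for S atoms (remember two-letter symbols like Cl and Br are single atoms).
Sulfur count: 1.

1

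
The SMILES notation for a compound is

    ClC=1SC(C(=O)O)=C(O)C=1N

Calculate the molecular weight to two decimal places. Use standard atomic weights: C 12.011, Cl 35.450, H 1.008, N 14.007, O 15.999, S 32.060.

First, the molecular formula is C5H4ClNO3S (counting implicit H from valence).
  C: 5 × 12.011 = 60.055
  Cl: 1 × 35.450 = 35.450
  H: 4 × 1.008 = 4.032
  N: 1 × 14.007 = 14.007
  O: 3 × 15.999 = 47.997
  S: 1 × 32.060 = 32.060
Sum: 5×12.011 + 1×35.450 + 4×1.008 + 1×14.007 + 3×15.999 + 1×32.060 = 193.601 → 193.60 g/mol.

193.60 g/mol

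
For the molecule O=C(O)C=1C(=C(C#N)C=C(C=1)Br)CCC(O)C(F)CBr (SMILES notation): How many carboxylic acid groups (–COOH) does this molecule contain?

The carboxylic acid motif appears at heavy-atom position 2 in the SMILES.
Other groups present: 1 hydroxyl, 1 nitrile.
Carboxylic acid count: 1.

1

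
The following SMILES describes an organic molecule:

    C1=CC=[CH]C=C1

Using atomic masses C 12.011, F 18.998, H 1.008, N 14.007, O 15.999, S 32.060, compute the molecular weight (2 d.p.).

First, the molecular formula is C6H6 (counting implicit H from valence).
  C: 6 × 12.011 = 72.066
  H: 6 × 1.008 = 6.048
Sum: 6×12.011 + 6×1.008 = 78.114 → 78.11 g/mol.

78.11 g/mol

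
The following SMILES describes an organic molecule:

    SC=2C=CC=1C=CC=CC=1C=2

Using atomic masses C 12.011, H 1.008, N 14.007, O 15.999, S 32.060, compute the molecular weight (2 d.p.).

First, the molecular formula is C10H8S (counting implicit H from valence).
  C: 10 × 12.011 = 120.110
  H: 8 × 1.008 = 8.064
  S: 1 × 32.060 = 32.060
Sum: 10×12.011 + 8×1.008 + 1×32.060 = 160.234 → 160.23 g/mol.

160.23 g/mol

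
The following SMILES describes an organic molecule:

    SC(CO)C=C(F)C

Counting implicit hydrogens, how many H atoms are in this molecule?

Walk through each heavy atom and fill implicit hydrogens from standard valence (C 4, N 3, O 2, S 2, halogen 1):
  atom 1: S, bond orders sum to 1 (valence 2) → 1 H
  atom 2: C, bond orders sum to 3 (valence 4) → 1 H
  atom 3: C, bond orders sum to 2 (valence 4) → 2 H
  atom 4: O, bond orders sum to 1 (valence 2) → 1 H
  atom 5: C, bond orders sum to 3 (valence 4) → 1 H
  atom 6: C, bond orders sum to 4 (valence 4) → 0 H
  atom 7: F (halogen, monovalent) → 0 H
  atom 8: C, bond orders sum to 1 (valence 4) → 3 H
Total hydrogens: 9.

9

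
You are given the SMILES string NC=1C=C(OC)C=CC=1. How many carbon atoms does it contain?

Count every carbon token in the SMILES (each C, including those in ring-closure positions and inside branches).
Carbon count: 7.

7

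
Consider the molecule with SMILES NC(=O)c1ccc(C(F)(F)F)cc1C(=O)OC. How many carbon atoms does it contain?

Count every carbon token in the SMILES (each C, including those in ring-closure positions and inside branches).
Carbon count: 10.

10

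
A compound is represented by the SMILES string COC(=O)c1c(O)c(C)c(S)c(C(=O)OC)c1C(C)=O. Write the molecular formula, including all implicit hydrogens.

Walk through each heavy atom and fill implicit hydrogens from standard valence (C 4, N 3, O 2, S 2, halogen 1); for lowercase aromatic atoms, an aromatic c carries 1 H when it has two neighbours and 0 H with three, and aromatic n carries 0 H:
  atom 1: C, bond orders sum to 1 (valence 4) → 3 H
  atom 2: O, bond orders sum to 2 (valence 2) → 0 H
  atom 3: C, bond orders sum to 4 (valence 4) → 0 H
  atom 4: O, bond orders sum to 2 (valence 2) → 0 H
  atom 5: aromatic c, 3 neighbours → 0 H
  atom 6: aromatic c, 3 neighbours → 0 H
  atom 7: O, bond orders sum to 1 (valence 2) → 1 H
  atom 8: aromatic c, 3 neighbours → 0 H
  atom 9: C, bond orders sum to 1 (valence 4) → 3 H
  atom 10: aromatic c, 3 neighbours → 0 H
  atom 11: S, bond orders sum to 1 (valence 2) → 1 H
  atom 12: aromatic c, 3 neighbours → 0 H
  atom 13: C, bond orders sum to 4 (valence 4) → 0 H
  atom 14: O, bond orders sum to 2 (valence 2) → 0 H
  atom 15: O, bond orders sum to 2 (valence 2) → 0 H
  atom 16: C, bond orders sum to 1 (valence 4) → 3 H
  atom 17: aromatic c, 3 neighbours → 0 H
  atom 18: C, bond orders sum to 4 (valence 4) → 0 H
  atom 19: C, bond orders sum to 1 (valence 4) → 3 H
  atom 20: O, bond orders sum to 2 (valence 2) → 0 H
Totals → C:13, H:14, O:6, S:1.
In Hill order: C13H14O6S.

C13H14O6S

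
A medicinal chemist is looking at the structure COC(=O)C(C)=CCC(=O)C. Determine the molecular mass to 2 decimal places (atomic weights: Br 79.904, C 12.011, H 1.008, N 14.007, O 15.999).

156.18 g/mol

First, the molecular formula is C8H12O3 (counting implicit H from valence).
  C: 8 × 12.011 = 96.088
  H: 12 × 1.008 = 12.096
  O: 3 × 15.999 = 47.997
Sum: 8×12.011 + 12×1.008 + 3×15.999 = 156.181 → 156.18 g/mol.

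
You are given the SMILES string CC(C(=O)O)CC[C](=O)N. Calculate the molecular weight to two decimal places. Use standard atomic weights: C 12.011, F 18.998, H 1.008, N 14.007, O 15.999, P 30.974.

First, the molecular formula is C6H11NO3 (counting implicit H from valence).
  C: 6 × 12.011 = 72.066
  H: 11 × 1.008 = 11.088
  N: 1 × 14.007 = 14.007
  O: 3 × 15.999 = 47.997
Sum: 6×12.011 + 11×1.008 + 1×14.007 + 3×15.999 = 145.158 → 145.16 g/mol.

145.16 g/mol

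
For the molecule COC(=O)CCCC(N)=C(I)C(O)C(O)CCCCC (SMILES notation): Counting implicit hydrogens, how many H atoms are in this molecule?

Walk through each heavy atom and fill implicit hydrogens from standard valence (C 4, N 3, O 2, S 2, halogen 1):
  atom 1: C, bond orders sum to 1 (valence 4) → 3 H
  atom 2: O, bond orders sum to 2 (valence 2) → 0 H
  atom 3: C, bond orders sum to 4 (valence 4) → 0 H
  atom 4: O, bond orders sum to 2 (valence 2) → 0 H
  atom 5: C, bond orders sum to 2 (valence 4) → 2 H
  atom 6: C, bond orders sum to 2 (valence 4) → 2 H
  atom 7: C, bond orders sum to 2 (valence 4) → 2 H
  atom 8: C, bond orders sum to 4 (valence 4) → 0 H
  atom 9: N, bond orders sum to 1 (valence 3) → 2 H
  atom 10: C, bond orders sum to 4 (valence 4) → 0 H
  atom 11: I (halogen, monovalent) → 0 H
  atom 12: C, bond orders sum to 3 (valence 4) → 1 H
  atom 13: O, bond orders sum to 1 (valence 2) → 1 H
  atom 14: C, bond orders sum to 3 (valence 4) → 1 H
  atom 15: O, bond orders sum to 1 (valence 2) → 1 H
  atom 16: C, bond orders sum to 2 (valence 4) → 2 H
  atom 17: C, bond orders sum to 2 (valence 4) → 2 H
  atom 18: C, bond orders sum to 2 (valence 4) → 2 H
  atom 19: C, bond orders sum to 2 (valence 4) → 2 H
  atom 20: C, bond orders sum to 1 (valence 4) → 3 H
Total hydrogens: 26.

26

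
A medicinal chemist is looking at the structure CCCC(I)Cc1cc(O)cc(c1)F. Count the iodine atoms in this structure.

Scan the SMILES for I atoms (remember two-letter symbols like Cl and Br are single atoms).
Iodine count: 1.

1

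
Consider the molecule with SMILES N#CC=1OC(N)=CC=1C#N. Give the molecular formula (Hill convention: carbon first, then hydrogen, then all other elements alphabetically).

Walk through each heavy atom and fill implicit hydrogens from standard valence (C 4, N 3, O 2, S 2, halogen 1):
  atom 1: N, bond orders sum to 3 (valence 3) → 0 H
  atom 2: C, bond orders sum to 4 (valence 4) → 0 H
  atom 3: C, bond orders sum to 4 (valence 4) → 0 H
  atom 4: O, bond orders sum to 2 (valence 2) → 0 H
  atom 5: C, bond orders sum to 4 (valence 4) → 0 H
  atom 6: N, bond orders sum to 1 (valence 3) → 2 H
  atom 7: C, bond orders sum to 3 (valence 4) → 1 H
  atom 8: C, bond orders sum to 4 (valence 4) → 0 H
  atom 9: C, bond orders sum to 4 (valence 4) → 0 H
  atom 10: N, bond orders sum to 3 (valence 3) → 0 H
Totals → C:6, H:3, N:3, O:1.
In Hill order: C6H3N3O.

C6H3N3O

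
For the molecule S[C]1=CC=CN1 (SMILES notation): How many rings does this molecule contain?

1

In SMILES, each pair of matching ring-closure digits denotes one ring-closing bond; the number of such bonds equals the number of independent rings.
Ring-closure bonds here: 1.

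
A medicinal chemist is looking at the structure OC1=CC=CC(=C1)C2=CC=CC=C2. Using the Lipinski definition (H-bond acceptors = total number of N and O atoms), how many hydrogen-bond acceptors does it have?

N atoms: 0; O atoms: 1.
Lipinski HBA = 0 + 1 = 1.

1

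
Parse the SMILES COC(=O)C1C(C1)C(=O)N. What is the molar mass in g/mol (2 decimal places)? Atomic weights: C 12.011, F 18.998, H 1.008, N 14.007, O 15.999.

First, the molecular formula is C6H9NO3 (counting implicit H from valence).
  C: 6 × 12.011 = 72.066
  H: 9 × 1.008 = 9.072
  N: 1 × 14.007 = 14.007
  O: 3 × 15.999 = 47.997
Sum: 6×12.011 + 9×1.008 + 1×14.007 + 3×15.999 = 143.142 → 143.14 g/mol.

143.14 g/mol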